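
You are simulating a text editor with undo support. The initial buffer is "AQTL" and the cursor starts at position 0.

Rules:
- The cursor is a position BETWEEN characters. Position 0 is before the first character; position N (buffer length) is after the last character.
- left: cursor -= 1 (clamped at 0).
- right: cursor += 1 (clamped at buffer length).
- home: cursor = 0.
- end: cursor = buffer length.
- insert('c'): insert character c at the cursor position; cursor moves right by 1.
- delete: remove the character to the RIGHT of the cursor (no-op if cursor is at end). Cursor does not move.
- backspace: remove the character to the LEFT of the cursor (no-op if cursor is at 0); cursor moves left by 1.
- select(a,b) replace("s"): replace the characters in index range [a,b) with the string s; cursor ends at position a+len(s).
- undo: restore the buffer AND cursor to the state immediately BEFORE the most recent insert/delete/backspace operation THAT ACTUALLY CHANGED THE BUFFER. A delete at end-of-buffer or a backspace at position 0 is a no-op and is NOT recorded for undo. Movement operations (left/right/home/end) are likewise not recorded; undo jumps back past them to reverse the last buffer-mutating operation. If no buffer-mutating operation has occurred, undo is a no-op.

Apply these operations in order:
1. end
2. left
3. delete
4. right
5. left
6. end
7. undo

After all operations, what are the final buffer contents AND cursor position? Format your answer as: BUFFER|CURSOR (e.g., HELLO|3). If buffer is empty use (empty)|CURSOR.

After op 1 (end): buf='AQTL' cursor=4
After op 2 (left): buf='AQTL' cursor=3
After op 3 (delete): buf='AQT' cursor=3
After op 4 (right): buf='AQT' cursor=3
After op 5 (left): buf='AQT' cursor=2
After op 6 (end): buf='AQT' cursor=3
After op 7 (undo): buf='AQTL' cursor=3

Answer: AQTL|3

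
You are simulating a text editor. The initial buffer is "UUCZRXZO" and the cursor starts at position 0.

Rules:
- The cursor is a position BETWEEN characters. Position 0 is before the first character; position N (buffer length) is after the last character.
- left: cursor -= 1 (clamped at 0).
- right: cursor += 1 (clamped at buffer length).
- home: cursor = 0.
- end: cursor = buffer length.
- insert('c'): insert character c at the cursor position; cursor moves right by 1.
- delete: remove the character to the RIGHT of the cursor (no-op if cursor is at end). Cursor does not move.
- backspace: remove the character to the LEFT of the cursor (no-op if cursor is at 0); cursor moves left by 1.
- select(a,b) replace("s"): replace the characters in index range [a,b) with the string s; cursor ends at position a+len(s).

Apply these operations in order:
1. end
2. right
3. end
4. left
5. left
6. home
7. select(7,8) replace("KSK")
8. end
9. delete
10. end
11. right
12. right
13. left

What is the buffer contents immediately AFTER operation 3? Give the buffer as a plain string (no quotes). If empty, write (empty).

After op 1 (end): buf='UUCZRXZO' cursor=8
After op 2 (right): buf='UUCZRXZO' cursor=8
After op 3 (end): buf='UUCZRXZO' cursor=8

Answer: UUCZRXZO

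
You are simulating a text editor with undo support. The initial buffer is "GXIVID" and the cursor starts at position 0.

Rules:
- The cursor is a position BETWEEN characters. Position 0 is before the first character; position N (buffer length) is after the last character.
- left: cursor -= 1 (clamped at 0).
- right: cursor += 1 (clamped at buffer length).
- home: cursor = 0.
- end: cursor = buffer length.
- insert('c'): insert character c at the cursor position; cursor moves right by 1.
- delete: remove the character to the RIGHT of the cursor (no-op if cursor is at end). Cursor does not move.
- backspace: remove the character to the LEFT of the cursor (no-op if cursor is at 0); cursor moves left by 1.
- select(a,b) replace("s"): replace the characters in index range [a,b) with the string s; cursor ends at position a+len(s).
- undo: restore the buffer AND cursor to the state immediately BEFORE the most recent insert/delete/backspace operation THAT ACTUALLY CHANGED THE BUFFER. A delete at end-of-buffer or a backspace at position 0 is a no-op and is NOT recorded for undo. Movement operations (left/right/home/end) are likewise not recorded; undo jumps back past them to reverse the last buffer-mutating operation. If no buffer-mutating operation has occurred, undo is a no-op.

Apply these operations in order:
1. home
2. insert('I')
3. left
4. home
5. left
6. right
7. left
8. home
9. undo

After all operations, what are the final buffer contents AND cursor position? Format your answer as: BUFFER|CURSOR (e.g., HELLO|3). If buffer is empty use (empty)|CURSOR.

After op 1 (home): buf='GXIVID' cursor=0
After op 2 (insert('I')): buf='IGXIVID' cursor=1
After op 3 (left): buf='IGXIVID' cursor=0
After op 4 (home): buf='IGXIVID' cursor=0
After op 5 (left): buf='IGXIVID' cursor=0
After op 6 (right): buf='IGXIVID' cursor=1
After op 7 (left): buf='IGXIVID' cursor=0
After op 8 (home): buf='IGXIVID' cursor=0
After op 9 (undo): buf='GXIVID' cursor=0

Answer: GXIVID|0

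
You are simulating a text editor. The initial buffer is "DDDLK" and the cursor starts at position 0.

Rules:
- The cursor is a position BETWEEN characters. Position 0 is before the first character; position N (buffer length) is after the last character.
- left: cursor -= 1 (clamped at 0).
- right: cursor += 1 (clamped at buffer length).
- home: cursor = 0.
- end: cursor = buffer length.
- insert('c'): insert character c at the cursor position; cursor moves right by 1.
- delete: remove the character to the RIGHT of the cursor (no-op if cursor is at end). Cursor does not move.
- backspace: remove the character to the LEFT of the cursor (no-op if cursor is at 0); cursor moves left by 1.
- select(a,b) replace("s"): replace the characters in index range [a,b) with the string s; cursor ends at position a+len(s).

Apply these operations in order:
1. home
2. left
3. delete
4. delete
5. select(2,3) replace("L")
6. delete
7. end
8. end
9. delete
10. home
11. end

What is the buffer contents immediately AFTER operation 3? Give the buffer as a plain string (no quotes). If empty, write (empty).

After op 1 (home): buf='DDDLK' cursor=0
After op 2 (left): buf='DDDLK' cursor=0
After op 3 (delete): buf='DDLK' cursor=0

Answer: DDLK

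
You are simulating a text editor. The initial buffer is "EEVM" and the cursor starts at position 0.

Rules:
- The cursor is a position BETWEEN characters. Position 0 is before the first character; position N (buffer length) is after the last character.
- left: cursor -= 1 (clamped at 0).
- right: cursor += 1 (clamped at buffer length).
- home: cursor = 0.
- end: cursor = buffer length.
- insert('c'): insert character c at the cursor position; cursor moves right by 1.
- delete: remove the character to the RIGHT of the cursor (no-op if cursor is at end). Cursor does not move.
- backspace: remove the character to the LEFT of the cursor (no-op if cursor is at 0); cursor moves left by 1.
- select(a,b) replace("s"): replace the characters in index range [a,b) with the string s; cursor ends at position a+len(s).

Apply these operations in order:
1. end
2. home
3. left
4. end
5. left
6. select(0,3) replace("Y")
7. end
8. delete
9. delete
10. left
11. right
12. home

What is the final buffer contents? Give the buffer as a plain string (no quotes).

After op 1 (end): buf='EEVM' cursor=4
After op 2 (home): buf='EEVM' cursor=0
After op 3 (left): buf='EEVM' cursor=0
After op 4 (end): buf='EEVM' cursor=4
After op 5 (left): buf='EEVM' cursor=3
After op 6 (select(0,3) replace("Y")): buf='YM' cursor=1
After op 7 (end): buf='YM' cursor=2
After op 8 (delete): buf='YM' cursor=2
After op 9 (delete): buf='YM' cursor=2
After op 10 (left): buf='YM' cursor=1
After op 11 (right): buf='YM' cursor=2
After op 12 (home): buf='YM' cursor=0

Answer: YM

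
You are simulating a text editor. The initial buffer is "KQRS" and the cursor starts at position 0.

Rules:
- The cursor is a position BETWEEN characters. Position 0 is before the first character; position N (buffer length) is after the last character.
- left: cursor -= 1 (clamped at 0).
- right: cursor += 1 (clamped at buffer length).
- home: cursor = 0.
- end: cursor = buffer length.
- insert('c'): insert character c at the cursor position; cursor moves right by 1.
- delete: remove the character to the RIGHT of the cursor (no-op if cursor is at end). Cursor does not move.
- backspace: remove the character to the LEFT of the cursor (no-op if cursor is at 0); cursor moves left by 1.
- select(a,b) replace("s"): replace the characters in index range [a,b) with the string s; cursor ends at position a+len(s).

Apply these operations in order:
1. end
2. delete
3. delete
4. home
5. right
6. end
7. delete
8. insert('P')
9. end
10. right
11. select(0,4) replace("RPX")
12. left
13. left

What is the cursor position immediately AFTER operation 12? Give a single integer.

Answer: 2

Derivation:
After op 1 (end): buf='KQRS' cursor=4
After op 2 (delete): buf='KQRS' cursor=4
After op 3 (delete): buf='KQRS' cursor=4
After op 4 (home): buf='KQRS' cursor=0
After op 5 (right): buf='KQRS' cursor=1
After op 6 (end): buf='KQRS' cursor=4
After op 7 (delete): buf='KQRS' cursor=4
After op 8 (insert('P')): buf='KQRSP' cursor=5
After op 9 (end): buf='KQRSP' cursor=5
After op 10 (right): buf='KQRSP' cursor=5
After op 11 (select(0,4) replace("RPX")): buf='RPXP' cursor=3
After op 12 (left): buf='RPXP' cursor=2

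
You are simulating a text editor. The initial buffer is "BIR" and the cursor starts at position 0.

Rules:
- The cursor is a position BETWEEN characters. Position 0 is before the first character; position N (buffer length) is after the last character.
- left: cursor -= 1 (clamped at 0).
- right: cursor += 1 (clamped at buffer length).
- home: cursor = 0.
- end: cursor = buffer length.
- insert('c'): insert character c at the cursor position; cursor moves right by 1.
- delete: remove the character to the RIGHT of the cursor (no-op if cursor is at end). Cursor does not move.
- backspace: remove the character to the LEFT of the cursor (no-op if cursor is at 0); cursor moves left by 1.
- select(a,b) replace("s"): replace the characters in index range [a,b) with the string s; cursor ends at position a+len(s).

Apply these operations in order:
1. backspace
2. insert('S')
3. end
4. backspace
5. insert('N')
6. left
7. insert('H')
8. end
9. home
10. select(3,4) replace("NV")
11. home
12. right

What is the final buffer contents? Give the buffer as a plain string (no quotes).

After op 1 (backspace): buf='BIR' cursor=0
After op 2 (insert('S')): buf='SBIR' cursor=1
After op 3 (end): buf='SBIR' cursor=4
After op 4 (backspace): buf='SBI' cursor=3
After op 5 (insert('N')): buf='SBIN' cursor=4
After op 6 (left): buf='SBIN' cursor=3
After op 7 (insert('H')): buf='SBIHN' cursor=4
After op 8 (end): buf='SBIHN' cursor=5
After op 9 (home): buf='SBIHN' cursor=0
After op 10 (select(3,4) replace("NV")): buf='SBINVN' cursor=5
After op 11 (home): buf='SBINVN' cursor=0
After op 12 (right): buf='SBINVN' cursor=1

Answer: SBINVN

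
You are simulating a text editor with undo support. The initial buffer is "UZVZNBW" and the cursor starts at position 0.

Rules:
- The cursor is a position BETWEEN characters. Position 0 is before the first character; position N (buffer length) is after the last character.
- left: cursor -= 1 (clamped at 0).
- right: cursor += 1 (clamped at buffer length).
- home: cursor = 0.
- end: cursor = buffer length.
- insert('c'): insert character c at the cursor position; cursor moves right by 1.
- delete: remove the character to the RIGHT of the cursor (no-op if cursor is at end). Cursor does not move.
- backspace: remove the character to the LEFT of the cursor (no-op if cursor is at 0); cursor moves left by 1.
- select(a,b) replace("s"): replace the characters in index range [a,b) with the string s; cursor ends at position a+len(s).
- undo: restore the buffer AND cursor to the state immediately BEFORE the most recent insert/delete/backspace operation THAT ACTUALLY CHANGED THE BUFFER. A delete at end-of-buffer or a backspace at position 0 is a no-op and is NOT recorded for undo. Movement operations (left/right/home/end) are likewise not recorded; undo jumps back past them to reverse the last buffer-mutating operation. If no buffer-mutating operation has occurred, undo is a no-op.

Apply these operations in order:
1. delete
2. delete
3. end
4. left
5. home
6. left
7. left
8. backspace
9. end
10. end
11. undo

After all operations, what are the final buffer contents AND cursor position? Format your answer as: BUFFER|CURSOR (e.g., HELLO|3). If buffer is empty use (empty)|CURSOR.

After op 1 (delete): buf='ZVZNBW' cursor=0
After op 2 (delete): buf='VZNBW' cursor=0
After op 3 (end): buf='VZNBW' cursor=5
After op 4 (left): buf='VZNBW' cursor=4
After op 5 (home): buf='VZNBW' cursor=0
After op 6 (left): buf='VZNBW' cursor=0
After op 7 (left): buf='VZNBW' cursor=0
After op 8 (backspace): buf='VZNBW' cursor=0
After op 9 (end): buf='VZNBW' cursor=5
After op 10 (end): buf='VZNBW' cursor=5
After op 11 (undo): buf='ZVZNBW' cursor=0

Answer: ZVZNBW|0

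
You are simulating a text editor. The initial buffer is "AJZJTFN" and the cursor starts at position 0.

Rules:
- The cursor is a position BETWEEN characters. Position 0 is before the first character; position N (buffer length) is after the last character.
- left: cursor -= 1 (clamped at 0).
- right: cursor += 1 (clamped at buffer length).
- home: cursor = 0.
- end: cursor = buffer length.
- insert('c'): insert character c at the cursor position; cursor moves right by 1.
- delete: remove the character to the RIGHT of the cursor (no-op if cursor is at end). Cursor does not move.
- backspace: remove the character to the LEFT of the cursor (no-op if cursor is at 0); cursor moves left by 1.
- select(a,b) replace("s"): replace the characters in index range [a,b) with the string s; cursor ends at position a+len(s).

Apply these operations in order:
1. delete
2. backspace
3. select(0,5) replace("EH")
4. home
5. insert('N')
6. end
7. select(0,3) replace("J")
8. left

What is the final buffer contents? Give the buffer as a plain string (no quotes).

Answer: JN

Derivation:
After op 1 (delete): buf='JZJTFN' cursor=0
After op 2 (backspace): buf='JZJTFN' cursor=0
After op 3 (select(0,5) replace("EH")): buf='EHN' cursor=2
After op 4 (home): buf='EHN' cursor=0
After op 5 (insert('N')): buf='NEHN' cursor=1
After op 6 (end): buf='NEHN' cursor=4
After op 7 (select(0,3) replace("J")): buf='JN' cursor=1
After op 8 (left): buf='JN' cursor=0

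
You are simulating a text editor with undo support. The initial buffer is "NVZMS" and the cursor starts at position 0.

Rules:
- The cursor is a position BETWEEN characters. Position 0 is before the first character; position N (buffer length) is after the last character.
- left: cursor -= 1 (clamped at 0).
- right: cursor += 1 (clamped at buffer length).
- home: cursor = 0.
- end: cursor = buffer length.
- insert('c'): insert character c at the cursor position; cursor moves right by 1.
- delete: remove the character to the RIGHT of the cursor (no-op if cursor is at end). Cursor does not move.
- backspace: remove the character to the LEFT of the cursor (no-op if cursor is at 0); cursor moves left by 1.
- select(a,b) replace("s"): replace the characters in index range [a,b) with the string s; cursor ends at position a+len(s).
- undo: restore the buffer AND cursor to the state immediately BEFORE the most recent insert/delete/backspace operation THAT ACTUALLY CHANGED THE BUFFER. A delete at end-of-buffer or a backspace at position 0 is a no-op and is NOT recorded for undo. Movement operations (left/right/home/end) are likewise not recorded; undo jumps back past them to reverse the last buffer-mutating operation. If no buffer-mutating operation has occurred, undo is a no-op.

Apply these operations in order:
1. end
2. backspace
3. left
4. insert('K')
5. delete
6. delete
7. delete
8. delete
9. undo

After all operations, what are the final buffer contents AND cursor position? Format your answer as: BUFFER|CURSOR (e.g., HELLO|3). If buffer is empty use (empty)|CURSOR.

After op 1 (end): buf='NVZMS' cursor=5
After op 2 (backspace): buf='NVZM' cursor=4
After op 3 (left): buf='NVZM' cursor=3
After op 4 (insert('K')): buf='NVZKM' cursor=4
After op 5 (delete): buf='NVZK' cursor=4
After op 6 (delete): buf='NVZK' cursor=4
After op 7 (delete): buf='NVZK' cursor=4
After op 8 (delete): buf='NVZK' cursor=4
After op 9 (undo): buf='NVZKM' cursor=4

Answer: NVZKM|4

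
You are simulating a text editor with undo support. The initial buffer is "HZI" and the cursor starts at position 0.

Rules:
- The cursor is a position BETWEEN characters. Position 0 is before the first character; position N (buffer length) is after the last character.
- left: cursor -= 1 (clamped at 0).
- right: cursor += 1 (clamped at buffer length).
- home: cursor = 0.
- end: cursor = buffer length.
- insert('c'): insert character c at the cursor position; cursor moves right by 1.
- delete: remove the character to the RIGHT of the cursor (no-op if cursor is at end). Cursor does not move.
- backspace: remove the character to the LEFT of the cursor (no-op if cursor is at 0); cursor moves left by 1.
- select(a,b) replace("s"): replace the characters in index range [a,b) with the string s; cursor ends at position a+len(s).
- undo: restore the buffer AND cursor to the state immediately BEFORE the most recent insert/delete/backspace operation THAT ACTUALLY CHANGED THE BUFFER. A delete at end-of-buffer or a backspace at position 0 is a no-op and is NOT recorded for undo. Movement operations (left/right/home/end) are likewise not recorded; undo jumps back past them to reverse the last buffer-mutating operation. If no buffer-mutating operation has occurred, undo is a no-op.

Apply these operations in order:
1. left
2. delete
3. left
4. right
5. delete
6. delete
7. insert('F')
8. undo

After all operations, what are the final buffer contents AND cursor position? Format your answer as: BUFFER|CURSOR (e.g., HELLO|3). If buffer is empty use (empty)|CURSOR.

After op 1 (left): buf='HZI' cursor=0
After op 2 (delete): buf='ZI' cursor=0
After op 3 (left): buf='ZI' cursor=0
After op 4 (right): buf='ZI' cursor=1
After op 5 (delete): buf='Z' cursor=1
After op 6 (delete): buf='Z' cursor=1
After op 7 (insert('F')): buf='ZF' cursor=2
After op 8 (undo): buf='Z' cursor=1

Answer: Z|1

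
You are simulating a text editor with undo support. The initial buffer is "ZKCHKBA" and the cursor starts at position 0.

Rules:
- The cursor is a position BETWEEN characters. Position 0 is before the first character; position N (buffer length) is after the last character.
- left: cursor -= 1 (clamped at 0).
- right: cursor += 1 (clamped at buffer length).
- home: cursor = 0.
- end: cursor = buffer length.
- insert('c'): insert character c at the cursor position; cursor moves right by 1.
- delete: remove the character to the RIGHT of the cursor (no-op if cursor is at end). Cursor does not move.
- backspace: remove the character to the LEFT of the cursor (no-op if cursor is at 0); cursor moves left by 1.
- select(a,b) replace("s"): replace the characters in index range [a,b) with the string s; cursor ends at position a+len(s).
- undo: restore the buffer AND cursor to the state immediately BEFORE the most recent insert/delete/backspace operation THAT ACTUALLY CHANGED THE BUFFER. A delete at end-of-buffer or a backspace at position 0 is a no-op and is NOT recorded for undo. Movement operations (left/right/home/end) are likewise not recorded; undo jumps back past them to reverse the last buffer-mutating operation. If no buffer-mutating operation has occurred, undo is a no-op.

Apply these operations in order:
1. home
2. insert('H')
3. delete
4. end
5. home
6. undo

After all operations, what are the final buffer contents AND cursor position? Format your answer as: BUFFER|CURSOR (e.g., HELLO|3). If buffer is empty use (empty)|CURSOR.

After op 1 (home): buf='ZKCHKBA' cursor=0
After op 2 (insert('H')): buf='HZKCHKBA' cursor=1
After op 3 (delete): buf='HKCHKBA' cursor=1
After op 4 (end): buf='HKCHKBA' cursor=7
After op 5 (home): buf='HKCHKBA' cursor=0
After op 6 (undo): buf='HZKCHKBA' cursor=1

Answer: HZKCHKBA|1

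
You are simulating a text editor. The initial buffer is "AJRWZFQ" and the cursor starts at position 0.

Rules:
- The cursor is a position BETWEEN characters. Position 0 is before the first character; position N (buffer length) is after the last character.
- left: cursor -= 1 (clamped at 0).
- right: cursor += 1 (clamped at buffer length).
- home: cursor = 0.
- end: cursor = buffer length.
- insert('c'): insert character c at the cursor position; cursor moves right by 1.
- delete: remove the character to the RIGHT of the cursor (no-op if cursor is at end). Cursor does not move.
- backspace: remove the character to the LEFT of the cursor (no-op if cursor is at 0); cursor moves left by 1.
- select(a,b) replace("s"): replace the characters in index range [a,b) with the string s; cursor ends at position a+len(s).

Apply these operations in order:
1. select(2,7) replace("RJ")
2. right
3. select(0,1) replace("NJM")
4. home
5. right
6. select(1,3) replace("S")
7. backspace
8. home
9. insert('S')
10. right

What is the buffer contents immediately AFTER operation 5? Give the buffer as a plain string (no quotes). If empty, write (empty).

Answer: NJMJRJ

Derivation:
After op 1 (select(2,7) replace("RJ")): buf='AJRJ' cursor=4
After op 2 (right): buf='AJRJ' cursor=4
After op 3 (select(0,1) replace("NJM")): buf='NJMJRJ' cursor=3
After op 4 (home): buf='NJMJRJ' cursor=0
After op 5 (right): buf='NJMJRJ' cursor=1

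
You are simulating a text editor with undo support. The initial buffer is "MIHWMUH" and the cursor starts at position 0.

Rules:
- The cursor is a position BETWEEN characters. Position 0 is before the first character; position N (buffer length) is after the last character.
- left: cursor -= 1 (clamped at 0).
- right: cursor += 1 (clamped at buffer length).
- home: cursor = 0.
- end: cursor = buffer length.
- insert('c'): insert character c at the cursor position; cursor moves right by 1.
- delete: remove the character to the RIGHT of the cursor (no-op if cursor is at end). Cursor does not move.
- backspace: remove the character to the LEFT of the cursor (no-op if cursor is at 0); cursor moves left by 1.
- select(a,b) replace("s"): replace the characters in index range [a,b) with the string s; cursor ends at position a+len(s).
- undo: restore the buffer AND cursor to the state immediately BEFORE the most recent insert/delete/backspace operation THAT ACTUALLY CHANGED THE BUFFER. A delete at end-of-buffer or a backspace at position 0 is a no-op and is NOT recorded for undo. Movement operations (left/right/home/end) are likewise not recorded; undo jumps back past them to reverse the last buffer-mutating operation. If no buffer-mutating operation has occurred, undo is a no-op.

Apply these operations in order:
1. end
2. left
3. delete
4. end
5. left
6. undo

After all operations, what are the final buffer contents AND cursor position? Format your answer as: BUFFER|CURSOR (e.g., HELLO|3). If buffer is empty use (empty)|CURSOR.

Answer: MIHWMUH|6

Derivation:
After op 1 (end): buf='MIHWMUH' cursor=7
After op 2 (left): buf='MIHWMUH' cursor=6
After op 3 (delete): buf='MIHWMU' cursor=6
After op 4 (end): buf='MIHWMU' cursor=6
After op 5 (left): buf='MIHWMU' cursor=5
After op 6 (undo): buf='MIHWMUH' cursor=6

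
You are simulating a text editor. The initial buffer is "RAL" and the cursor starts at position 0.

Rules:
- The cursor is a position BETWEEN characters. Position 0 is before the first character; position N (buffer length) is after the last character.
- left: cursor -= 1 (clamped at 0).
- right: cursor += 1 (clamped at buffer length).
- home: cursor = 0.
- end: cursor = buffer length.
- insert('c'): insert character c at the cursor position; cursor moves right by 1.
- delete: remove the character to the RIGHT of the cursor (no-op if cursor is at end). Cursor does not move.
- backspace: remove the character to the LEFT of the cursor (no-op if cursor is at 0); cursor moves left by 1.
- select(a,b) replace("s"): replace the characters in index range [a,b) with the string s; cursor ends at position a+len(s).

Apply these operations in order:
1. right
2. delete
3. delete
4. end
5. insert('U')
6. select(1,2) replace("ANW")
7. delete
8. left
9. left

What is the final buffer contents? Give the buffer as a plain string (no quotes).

After op 1 (right): buf='RAL' cursor=1
After op 2 (delete): buf='RL' cursor=1
After op 3 (delete): buf='R' cursor=1
After op 4 (end): buf='R' cursor=1
After op 5 (insert('U')): buf='RU' cursor=2
After op 6 (select(1,2) replace("ANW")): buf='RANW' cursor=4
After op 7 (delete): buf='RANW' cursor=4
After op 8 (left): buf='RANW' cursor=3
After op 9 (left): buf='RANW' cursor=2

Answer: RANW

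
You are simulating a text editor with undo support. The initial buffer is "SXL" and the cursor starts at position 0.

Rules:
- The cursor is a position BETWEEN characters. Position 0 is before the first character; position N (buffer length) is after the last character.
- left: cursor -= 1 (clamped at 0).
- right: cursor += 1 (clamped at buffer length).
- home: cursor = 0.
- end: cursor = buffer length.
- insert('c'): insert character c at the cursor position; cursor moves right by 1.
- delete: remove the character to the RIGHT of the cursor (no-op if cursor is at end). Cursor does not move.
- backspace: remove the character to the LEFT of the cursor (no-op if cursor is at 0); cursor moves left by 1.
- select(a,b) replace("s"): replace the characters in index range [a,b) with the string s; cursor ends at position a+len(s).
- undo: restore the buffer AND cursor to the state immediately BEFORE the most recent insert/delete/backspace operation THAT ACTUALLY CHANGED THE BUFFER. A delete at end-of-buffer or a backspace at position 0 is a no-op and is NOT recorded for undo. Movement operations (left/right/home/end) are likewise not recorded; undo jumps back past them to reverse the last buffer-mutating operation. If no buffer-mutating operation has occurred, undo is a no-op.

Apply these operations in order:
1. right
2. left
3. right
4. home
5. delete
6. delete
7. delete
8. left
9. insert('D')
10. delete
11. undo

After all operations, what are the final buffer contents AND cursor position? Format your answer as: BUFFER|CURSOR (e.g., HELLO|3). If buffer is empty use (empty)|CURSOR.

After op 1 (right): buf='SXL' cursor=1
After op 2 (left): buf='SXL' cursor=0
After op 3 (right): buf='SXL' cursor=1
After op 4 (home): buf='SXL' cursor=0
After op 5 (delete): buf='XL' cursor=0
After op 6 (delete): buf='L' cursor=0
After op 7 (delete): buf='(empty)' cursor=0
After op 8 (left): buf='(empty)' cursor=0
After op 9 (insert('D')): buf='D' cursor=1
After op 10 (delete): buf='D' cursor=1
After op 11 (undo): buf='(empty)' cursor=0

Answer: (empty)|0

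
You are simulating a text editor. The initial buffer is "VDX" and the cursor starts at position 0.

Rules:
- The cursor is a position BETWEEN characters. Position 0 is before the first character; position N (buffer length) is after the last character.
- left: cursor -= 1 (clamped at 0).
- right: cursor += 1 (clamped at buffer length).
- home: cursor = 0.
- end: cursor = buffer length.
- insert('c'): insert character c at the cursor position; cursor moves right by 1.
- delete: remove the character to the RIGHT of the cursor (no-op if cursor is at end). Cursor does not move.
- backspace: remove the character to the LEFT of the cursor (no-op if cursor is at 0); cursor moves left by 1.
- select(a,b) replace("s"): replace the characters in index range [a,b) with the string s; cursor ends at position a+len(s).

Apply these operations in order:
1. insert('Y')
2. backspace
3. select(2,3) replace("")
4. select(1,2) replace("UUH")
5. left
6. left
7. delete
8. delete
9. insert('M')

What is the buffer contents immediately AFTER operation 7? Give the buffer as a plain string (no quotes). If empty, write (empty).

Answer: VUH

Derivation:
After op 1 (insert('Y')): buf='YVDX' cursor=1
After op 2 (backspace): buf='VDX' cursor=0
After op 3 (select(2,3) replace("")): buf='VD' cursor=2
After op 4 (select(1,2) replace("UUH")): buf='VUUH' cursor=4
After op 5 (left): buf='VUUH' cursor=3
After op 6 (left): buf='VUUH' cursor=2
After op 7 (delete): buf='VUH' cursor=2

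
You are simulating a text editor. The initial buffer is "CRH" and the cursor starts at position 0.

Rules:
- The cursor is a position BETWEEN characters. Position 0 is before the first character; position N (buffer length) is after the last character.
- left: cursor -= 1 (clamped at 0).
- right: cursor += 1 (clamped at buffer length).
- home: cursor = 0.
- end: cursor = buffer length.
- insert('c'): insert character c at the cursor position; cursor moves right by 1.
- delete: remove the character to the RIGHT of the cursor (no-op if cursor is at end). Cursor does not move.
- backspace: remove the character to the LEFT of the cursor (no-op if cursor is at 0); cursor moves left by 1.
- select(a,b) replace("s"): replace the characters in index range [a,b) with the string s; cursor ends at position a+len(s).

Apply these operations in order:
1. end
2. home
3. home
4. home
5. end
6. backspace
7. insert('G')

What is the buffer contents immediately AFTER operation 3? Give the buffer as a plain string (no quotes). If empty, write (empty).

Answer: CRH

Derivation:
After op 1 (end): buf='CRH' cursor=3
After op 2 (home): buf='CRH' cursor=0
After op 3 (home): buf='CRH' cursor=0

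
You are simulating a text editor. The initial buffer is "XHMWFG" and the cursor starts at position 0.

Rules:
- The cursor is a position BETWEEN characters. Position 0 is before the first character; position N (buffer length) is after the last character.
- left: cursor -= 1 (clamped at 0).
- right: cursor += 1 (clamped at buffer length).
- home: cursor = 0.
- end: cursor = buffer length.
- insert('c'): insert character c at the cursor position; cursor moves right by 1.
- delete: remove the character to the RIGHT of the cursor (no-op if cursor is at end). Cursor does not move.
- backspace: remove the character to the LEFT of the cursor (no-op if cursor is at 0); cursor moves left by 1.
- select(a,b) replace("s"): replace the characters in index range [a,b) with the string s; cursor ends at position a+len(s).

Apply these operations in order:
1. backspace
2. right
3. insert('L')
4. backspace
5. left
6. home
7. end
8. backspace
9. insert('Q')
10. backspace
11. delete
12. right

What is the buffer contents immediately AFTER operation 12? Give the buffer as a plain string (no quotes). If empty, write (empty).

Answer: XHMWF

Derivation:
After op 1 (backspace): buf='XHMWFG' cursor=0
After op 2 (right): buf='XHMWFG' cursor=1
After op 3 (insert('L')): buf='XLHMWFG' cursor=2
After op 4 (backspace): buf='XHMWFG' cursor=1
After op 5 (left): buf='XHMWFG' cursor=0
After op 6 (home): buf='XHMWFG' cursor=0
After op 7 (end): buf='XHMWFG' cursor=6
After op 8 (backspace): buf='XHMWF' cursor=5
After op 9 (insert('Q')): buf='XHMWFQ' cursor=6
After op 10 (backspace): buf='XHMWF' cursor=5
After op 11 (delete): buf='XHMWF' cursor=5
After op 12 (right): buf='XHMWF' cursor=5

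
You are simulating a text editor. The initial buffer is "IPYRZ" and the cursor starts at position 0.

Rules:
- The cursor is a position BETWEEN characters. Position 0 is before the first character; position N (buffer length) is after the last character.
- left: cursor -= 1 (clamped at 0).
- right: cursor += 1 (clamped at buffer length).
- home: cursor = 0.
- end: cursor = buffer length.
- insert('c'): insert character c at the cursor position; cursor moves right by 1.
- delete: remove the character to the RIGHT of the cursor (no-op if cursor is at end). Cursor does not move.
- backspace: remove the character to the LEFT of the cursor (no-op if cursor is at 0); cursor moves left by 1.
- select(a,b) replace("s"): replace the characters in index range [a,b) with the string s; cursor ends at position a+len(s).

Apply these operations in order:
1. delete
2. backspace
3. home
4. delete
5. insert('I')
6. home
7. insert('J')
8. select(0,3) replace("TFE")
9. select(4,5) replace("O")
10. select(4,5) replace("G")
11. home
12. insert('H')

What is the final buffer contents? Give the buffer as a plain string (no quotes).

Answer: HTFERG

Derivation:
After op 1 (delete): buf='PYRZ' cursor=0
After op 2 (backspace): buf='PYRZ' cursor=0
After op 3 (home): buf='PYRZ' cursor=0
After op 4 (delete): buf='YRZ' cursor=0
After op 5 (insert('I')): buf='IYRZ' cursor=1
After op 6 (home): buf='IYRZ' cursor=0
After op 7 (insert('J')): buf='JIYRZ' cursor=1
After op 8 (select(0,3) replace("TFE")): buf='TFERZ' cursor=3
After op 9 (select(4,5) replace("O")): buf='TFERO' cursor=5
After op 10 (select(4,5) replace("G")): buf='TFERG' cursor=5
After op 11 (home): buf='TFERG' cursor=0
After op 12 (insert('H')): buf='HTFERG' cursor=1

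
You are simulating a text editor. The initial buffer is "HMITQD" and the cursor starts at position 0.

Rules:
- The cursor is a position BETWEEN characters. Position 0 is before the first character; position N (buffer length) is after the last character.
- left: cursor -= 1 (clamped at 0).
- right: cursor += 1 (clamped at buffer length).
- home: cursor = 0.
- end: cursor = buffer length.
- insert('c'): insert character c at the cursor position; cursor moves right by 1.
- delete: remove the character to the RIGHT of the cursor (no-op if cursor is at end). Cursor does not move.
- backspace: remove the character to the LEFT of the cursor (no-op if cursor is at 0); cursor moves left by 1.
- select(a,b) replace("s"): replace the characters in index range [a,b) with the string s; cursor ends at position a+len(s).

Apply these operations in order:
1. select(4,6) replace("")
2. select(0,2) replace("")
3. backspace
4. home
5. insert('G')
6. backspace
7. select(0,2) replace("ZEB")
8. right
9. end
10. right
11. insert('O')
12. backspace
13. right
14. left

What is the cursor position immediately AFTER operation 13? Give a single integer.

After op 1 (select(4,6) replace("")): buf='HMIT' cursor=4
After op 2 (select(0,2) replace("")): buf='IT' cursor=0
After op 3 (backspace): buf='IT' cursor=0
After op 4 (home): buf='IT' cursor=0
After op 5 (insert('G')): buf='GIT' cursor=1
After op 6 (backspace): buf='IT' cursor=0
After op 7 (select(0,2) replace("ZEB")): buf='ZEB' cursor=3
After op 8 (right): buf='ZEB' cursor=3
After op 9 (end): buf='ZEB' cursor=3
After op 10 (right): buf='ZEB' cursor=3
After op 11 (insert('O')): buf='ZEBO' cursor=4
After op 12 (backspace): buf='ZEB' cursor=3
After op 13 (right): buf='ZEB' cursor=3

Answer: 3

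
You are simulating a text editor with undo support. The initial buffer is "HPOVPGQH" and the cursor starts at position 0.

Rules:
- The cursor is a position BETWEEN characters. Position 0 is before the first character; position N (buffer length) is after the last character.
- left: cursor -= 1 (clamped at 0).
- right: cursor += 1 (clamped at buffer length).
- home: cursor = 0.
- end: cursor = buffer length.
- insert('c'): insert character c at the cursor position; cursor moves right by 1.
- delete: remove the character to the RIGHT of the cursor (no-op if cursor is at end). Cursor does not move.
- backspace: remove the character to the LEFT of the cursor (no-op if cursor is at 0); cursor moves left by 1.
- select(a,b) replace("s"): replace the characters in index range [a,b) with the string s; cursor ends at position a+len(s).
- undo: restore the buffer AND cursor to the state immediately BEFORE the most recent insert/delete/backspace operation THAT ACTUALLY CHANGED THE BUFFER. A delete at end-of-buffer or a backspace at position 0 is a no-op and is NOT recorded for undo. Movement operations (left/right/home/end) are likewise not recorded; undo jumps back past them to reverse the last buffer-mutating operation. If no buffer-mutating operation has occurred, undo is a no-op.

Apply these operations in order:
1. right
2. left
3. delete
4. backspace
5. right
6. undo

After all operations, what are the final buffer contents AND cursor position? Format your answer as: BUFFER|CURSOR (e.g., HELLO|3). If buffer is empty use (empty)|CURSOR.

Answer: HPOVPGQH|0

Derivation:
After op 1 (right): buf='HPOVPGQH' cursor=1
After op 2 (left): buf='HPOVPGQH' cursor=0
After op 3 (delete): buf='POVPGQH' cursor=0
After op 4 (backspace): buf='POVPGQH' cursor=0
After op 5 (right): buf='POVPGQH' cursor=1
After op 6 (undo): buf='HPOVPGQH' cursor=0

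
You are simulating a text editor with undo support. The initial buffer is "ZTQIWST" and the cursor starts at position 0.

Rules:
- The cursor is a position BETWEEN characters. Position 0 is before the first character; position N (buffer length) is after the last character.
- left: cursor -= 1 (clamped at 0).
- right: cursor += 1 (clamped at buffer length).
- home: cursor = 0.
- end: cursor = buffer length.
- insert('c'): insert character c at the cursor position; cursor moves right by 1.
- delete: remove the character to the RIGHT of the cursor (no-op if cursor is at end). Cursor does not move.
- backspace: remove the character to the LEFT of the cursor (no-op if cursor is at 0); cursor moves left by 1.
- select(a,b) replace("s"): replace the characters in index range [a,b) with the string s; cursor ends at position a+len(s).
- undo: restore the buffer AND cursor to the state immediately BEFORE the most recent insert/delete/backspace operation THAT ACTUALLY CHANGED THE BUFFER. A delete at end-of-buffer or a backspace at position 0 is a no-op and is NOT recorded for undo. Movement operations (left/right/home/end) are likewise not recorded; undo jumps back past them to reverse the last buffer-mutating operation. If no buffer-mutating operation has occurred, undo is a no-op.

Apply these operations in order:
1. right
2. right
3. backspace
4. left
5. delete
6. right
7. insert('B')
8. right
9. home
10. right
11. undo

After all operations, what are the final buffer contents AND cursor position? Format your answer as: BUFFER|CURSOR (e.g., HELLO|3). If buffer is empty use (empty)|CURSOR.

After op 1 (right): buf='ZTQIWST' cursor=1
After op 2 (right): buf='ZTQIWST' cursor=2
After op 3 (backspace): buf='ZQIWST' cursor=1
After op 4 (left): buf='ZQIWST' cursor=0
After op 5 (delete): buf='QIWST' cursor=0
After op 6 (right): buf='QIWST' cursor=1
After op 7 (insert('B')): buf='QBIWST' cursor=2
After op 8 (right): buf='QBIWST' cursor=3
After op 9 (home): buf='QBIWST' cursor=0
After op 10 (right): buf='QBIWST' cursor=1
After op 11 (undo): buf='QIWST' cursor=1

Answer: QIWST|1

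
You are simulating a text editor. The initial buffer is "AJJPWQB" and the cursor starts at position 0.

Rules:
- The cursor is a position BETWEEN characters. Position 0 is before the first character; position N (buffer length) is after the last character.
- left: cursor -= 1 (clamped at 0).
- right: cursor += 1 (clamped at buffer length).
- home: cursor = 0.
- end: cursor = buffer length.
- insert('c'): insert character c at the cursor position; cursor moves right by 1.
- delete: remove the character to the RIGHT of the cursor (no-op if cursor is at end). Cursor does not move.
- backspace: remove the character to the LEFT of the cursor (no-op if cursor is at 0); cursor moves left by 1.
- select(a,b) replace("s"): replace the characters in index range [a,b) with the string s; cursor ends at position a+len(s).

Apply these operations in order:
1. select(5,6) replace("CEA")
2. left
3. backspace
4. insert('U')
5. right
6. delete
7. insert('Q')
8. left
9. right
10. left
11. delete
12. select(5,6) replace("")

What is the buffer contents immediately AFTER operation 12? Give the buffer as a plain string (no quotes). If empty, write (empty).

Answer: AJJPWUA

Derivation:
After op 1 (select(5,6) replace("CEA")): buf='AJJPWCEAB' cursor=8
After op 2 (left): buf='AJJPWCEAB' cursor=7
After op 3 (backspace): buf='AJJPWCAB' cursor=6
After op 4 (insert('U')): buf='AJJPWCUAB' cursor=7
After op 5 (right): buf='AJJPWCUAB' cursor=8
After op 6 (delete): buf='AJJPWCUA' cursor=8
After op 7 (insert('Q')): buf='AJJPWCUAQ' cursor=9
After op 8 (left): buf='AJJPWCUAQ' cursor=8
After op 9 (right): buf='AJJPWCUAQ' cursor=9
After op 10 (left): buf='AJJPWCUAQ' cursor=8
After op 11 (delete): buf='AJJPWCUA' cursor=8
After op 12 (select(5,6) replace("")): buf='AJJPWUA' cursor=5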